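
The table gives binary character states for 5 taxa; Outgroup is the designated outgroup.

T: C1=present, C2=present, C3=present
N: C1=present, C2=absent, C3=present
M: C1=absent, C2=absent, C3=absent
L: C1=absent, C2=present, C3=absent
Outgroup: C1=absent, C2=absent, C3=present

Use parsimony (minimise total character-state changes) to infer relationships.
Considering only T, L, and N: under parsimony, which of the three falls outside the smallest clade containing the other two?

Character polarity is set by the outgroup: the derived state is whichever differs from the outgroup's state, so for C3 the derived state is 'absent', and for the remaining characters it is 'present'.
C1 (derived state 'present') is shared by N and T — a synapomorphy uniting that clade.
C2 (state 'present') occurs in L and T but conflicts with the nesting implied by the other characters — most parsimoniously interpreted as homoplasy.
C3 (derived state 'absent') is shared by L and M — a synapomorphy uniting that clade.
Most parsimonious ingroup topology: ((T,N),(L,M)).
N and T share a more recent common ancestor with each other than either does with L, so L is the least closely related of the three.

L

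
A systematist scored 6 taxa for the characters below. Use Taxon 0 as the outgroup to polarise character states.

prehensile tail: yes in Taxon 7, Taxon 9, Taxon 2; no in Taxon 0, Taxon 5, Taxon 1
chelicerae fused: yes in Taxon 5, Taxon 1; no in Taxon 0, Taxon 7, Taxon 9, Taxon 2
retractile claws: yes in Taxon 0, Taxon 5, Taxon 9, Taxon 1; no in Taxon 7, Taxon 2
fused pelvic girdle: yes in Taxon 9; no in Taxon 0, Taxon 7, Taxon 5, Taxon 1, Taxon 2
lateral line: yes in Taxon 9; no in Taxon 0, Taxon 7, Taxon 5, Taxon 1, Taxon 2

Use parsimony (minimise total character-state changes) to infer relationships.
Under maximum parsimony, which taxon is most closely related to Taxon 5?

Taxon 1

Character polarity is set by the outgroup: the derived state is whichever differs from the outgroup's state, so for retractile claws the derived state is 'no', and for the remaining characters it is 'yes'.
Only Taxon 2, Taxon 7, and Taxon 9 show the derived state 'yes' for prehensile tail, supporting them as a clade.
Only Taxon 1 and Taxon 5 show the derived state 'yes' for chelicerae fused, supporting them as a clade.
retractile claws (derived state 'no') is shared by Taxon 2 and Taxon 7 — a synapomorphy uniting that clade.
fused pelvic girdle (derived state 'yes') is unique to Taxon 9 (autapomorphy; uninformative for grouping).
lateral line (derived state 'yes') is unique to Taxon 9 (autapomorphy; uninformative for grouping).
Most parsimonious ingroup topology: (((Taxon 7,Taxon 2),Taxon 9),(Taxon 5,Taxon 1)).
Taxon 5 and Taxon 1 form a cherry on this tree, so they are sister taxa.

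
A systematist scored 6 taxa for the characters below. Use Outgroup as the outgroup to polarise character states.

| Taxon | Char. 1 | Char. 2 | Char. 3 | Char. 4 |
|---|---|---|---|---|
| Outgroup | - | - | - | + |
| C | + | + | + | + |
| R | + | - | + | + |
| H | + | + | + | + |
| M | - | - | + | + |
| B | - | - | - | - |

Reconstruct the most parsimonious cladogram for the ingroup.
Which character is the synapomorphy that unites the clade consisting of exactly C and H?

Character polarity is set by the outgroup: the derived state is whichever differs from the outgroup's state, so for Char. 4 the derived state is '-', and for the remaining characters it is '+'.
Char. 1: derived state '+' in C, H, and R only — synapomorphy for {C, H, R}.
Only C and H show the derived state '+' for Char. 2, supporting them as a clade.
Char. 3 (derived state '+') is shared by C, H, M, and R — a synapomorphy uniting that clade.
Char. 4: derived state '-' in B only — an autapomorphy, so it tells us nothing about relationships among taxa.
Most parsimonious ingroup topology: ((((C,H),R),M),B).
The clade {C, H} is supported by Char. 2: its derived state '+' occurs in exactly those taxa and in no other taxon (including the outgroup).

Char. 2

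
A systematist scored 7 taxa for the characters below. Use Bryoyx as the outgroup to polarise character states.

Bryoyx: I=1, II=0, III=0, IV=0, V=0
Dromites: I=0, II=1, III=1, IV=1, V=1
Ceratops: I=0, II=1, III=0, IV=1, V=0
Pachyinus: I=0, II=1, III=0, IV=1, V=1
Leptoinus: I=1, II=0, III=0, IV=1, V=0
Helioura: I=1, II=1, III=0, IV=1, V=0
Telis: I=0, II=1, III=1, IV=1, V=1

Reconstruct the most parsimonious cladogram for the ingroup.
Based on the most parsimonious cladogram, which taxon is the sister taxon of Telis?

Dromites

Character polarity is set by the outgroup: the derived state is whichever differs from the outgroup's state, so for I the derived state is '0', and for the remaining characters it is '1'.
I (derived state '0') is shared by Ceratops, Dromites, Pachyinus, and Telis — a synapomorphy uniting that clade.
II (derived state '1') is shared by Ceratops, Dromites, Helioura, Pachyinus, and Telis — a synapomorphy uniting that clade.
III: derived state '1' in Dromites and Telis only — synapomorphy for {Dromites, Telis}.
IV (derived state '1') is shared by all ingroup taxa — unites the whole ingroup.
Only Dromites, Pachyinus, and Telis show the derived state '1' for V, supporting them as a clade.
Most parsimonious ingroup topology: (((((Dromites,Telis),Pachyinus),Ceratops),Helioura),Leptoinus).
Telis and Dromites form a cherry on this tree, so they are sister taxa.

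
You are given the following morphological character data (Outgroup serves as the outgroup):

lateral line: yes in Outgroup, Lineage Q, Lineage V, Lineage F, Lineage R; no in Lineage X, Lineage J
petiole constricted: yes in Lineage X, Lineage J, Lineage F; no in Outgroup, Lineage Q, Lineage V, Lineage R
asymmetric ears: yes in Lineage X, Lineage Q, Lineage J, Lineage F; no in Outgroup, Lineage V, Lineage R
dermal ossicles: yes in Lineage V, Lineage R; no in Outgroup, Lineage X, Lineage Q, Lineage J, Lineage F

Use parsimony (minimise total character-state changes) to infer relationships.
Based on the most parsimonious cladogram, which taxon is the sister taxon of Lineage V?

Lineage R

Character polarity is set by the outgroup: the derived state is whichever differs from the outgroup's state, so for lateral line the derived state is 'no', and for the remaining characters it is 'yes'.
lateral line: derived state 'no' in Lineage J and Lineage X only — synapomorphy for {Lineage J, Lineage X}.
petiole constricted: derived state 'yes' in Lineage F, Lineage J, and Lineage X only — synapomorphy for {Lineage F, Lineage J, Lineage X}.
asymmetric ears (derived state 'yes') is shared by Lineage F, Lineage J, Lineage Q, and Lineage X — a synapomorphy uniting that clade.
dermal ossicles: derived state 'yes' in Lineage R and Lineage V only — synapomorphy for {Lineage R, Lineage V}.
Most parsimonious ingroup topology: ((((Lineage X,Lineage J),Lineage F),Lineage Q),(Lineage V,Lineage R)).
Lineage V and Lineage R form a cherry on this tree, so they are sister taxa.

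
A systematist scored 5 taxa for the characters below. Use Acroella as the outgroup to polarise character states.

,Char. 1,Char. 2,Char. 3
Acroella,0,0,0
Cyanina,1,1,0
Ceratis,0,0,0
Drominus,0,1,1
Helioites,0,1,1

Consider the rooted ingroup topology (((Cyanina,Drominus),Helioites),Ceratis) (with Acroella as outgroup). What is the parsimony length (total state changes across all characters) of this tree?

4

Map each character onto (((Cyanina,Drominus),Helioites),Ceratis) (rooted by Acroella) and count the minimum state changes it requires (Fitch parsimony):
Char. 1: 1; Char. 2: 1; Char. 3: 2.
Total tree length = 4.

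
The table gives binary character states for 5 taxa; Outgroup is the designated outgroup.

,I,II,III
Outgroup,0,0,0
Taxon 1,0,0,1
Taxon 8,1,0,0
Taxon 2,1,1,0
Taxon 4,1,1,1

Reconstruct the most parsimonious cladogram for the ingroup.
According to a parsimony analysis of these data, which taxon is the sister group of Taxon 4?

The outgroup has state '0' for every character, so '1' is the derived state throughout.
I: derived state '1' in Taxon 2, Taxon 4, and Taxon 8 only — synapomorphy for {Taxon 2, Taxon 4, Taxon 8}.
Only Taxon 2 and Taxon 4 show the derived state '1' for II, supporting them as a clade.
III groups Taxon 1 and Taxon 4, which is incompatible with the clades supported by the remaining characters; treating it as convergent (homoplasy) costs fewer steps than any alternative tree.
Most parsimonious ingroup topology: (Taxon 1,(Taxon 8,(Taxon 2,Taxon 4))).
Taxon 4 and Taxon 2 form a cherry on this tree, so they are sister taxa.

Taxon 2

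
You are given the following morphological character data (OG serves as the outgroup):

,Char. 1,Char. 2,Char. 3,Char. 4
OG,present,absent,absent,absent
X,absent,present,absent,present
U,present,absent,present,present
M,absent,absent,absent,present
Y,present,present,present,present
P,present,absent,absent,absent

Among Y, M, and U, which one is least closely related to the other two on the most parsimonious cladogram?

Character polarity is set by the outgroup: the derived state is whichever differs from the outgroup's state, so for Char. 1 the derived state is 'absent', and for the remaining characters it is 'present'.
Char. 1 (derived state 'absent') is shared by M and X — a synapomorphy uniting that clade.
Char. 2 groups X and Y, which is incompatible with the clades supported by the remaining characters; treating it as convergent (homoplasy) costs fewer steps than any alternative tree.
Char. 3: derived state 'present' in U and Y only — synapomorphy for {U, Y}.
Char. 4 (derived state 'present') is shared by M, U, X, and Y — a synapomorphy uniting that clade.
Most parsimonious ingroup topology: (((X,M),(U,Y)),P).
U and Y share a more recent common ancestor with each other than either does with M, so M is the least closely related of the three.

M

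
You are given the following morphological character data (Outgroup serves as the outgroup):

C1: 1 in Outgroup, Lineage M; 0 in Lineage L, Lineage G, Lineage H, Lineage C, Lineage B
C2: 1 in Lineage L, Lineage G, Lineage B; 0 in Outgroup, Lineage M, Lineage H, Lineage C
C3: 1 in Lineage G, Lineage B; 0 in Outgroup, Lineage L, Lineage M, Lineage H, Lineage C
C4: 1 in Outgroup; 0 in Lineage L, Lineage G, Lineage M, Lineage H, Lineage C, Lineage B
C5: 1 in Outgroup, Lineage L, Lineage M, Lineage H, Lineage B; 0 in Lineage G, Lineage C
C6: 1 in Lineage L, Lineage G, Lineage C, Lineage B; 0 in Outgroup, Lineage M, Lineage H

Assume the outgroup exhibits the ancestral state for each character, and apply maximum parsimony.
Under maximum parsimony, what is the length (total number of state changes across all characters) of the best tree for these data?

7

Character polarity is set by the outgroup: the derived state is whichever differs from the outgroup's state, so for C1, C4, C5 the derived state is '0', and for the remaining characters it is '1'.
C1: derived state '0' in Lineage B, Lineage C, Lineage G, Lineage H, and Lineage L only — synapomorphy for {Lineage B, Lineage C, Lineage G, Lineage H, Lineage L}.
Only Lineage B, Lineage G, and Lineage L show the derived state '1' for C2, supporting them as a clade.
C3 (derived state '1') is shared by Lineage B and Lineage G — a synapomorphy uniting that clade.
C4 (derived state '0') is shared by all ingroup taxa — unites the whole ingroup.
C5 (state '0') occurs in Lineage C and Lineage G but conflicts with the nesting implied by the other characters — most parsimoniously interpreted as homoplasy.
Only Lineage B, Lineage C, Lineage G, and Lineage L show the derived state '1' for C6, supporting them as a clade.
Most parsimonious ingroup topology: ((Lineage H,(((Lineage G,Lineage B),Lineage L),Lineage C)),Lineage M).
Changes per character on this tree: C1: 1; C2: 1; C3: 1; C4: 1; C5: 2; C6: 1.
Total = 7.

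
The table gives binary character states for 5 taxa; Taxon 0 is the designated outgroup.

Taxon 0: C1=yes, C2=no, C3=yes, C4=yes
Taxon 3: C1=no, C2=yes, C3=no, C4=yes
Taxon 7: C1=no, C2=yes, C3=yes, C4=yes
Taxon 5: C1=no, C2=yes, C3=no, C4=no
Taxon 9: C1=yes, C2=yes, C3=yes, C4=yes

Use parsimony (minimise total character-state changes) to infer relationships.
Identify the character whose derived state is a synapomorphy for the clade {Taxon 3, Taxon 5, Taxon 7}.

Character polarity is set by the outgroup: the derived state is whichever differs from the outgroup's state, so for C1, C3, C4 the derived state is 'no', and for the remaining characters it is 'yes'.
C1 (derived state 'no') is shared by Taxon 3, Taxon 5, and Taxon 7 — a synapomorphy uniting that clade.
C2 (derived state 'yes') is shared by all ingroup taxa — unites the whole ingroup.
C3: derived state 'no' in Taxon 3 and Taxon 5 only — synapomorphy for {Taxon 3, Taxon 5}.
C4: derived state 'no' in Taxon 5 only — an autapomorphy, so it tells us nothing about relationships among taxa.
Most parsimonious ingroup topology: (((Taxon 3,Taxon 5),Taxon 7),Taxon 9).
The clade {Taxon 3, Taxon 5, Taxon 7} is supported by C1: its derived state 'no' occurs in exactly those taxa and in no other taxon (including the outgroup).

C1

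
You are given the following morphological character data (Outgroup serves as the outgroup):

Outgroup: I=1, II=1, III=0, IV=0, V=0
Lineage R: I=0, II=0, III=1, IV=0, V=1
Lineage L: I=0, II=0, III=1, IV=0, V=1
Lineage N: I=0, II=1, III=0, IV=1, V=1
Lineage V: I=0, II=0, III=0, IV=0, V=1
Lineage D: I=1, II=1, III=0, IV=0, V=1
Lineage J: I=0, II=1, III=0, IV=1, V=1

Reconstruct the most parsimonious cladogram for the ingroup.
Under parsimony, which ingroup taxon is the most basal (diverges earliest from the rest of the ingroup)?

Character polarity is set by the outgroup: the derived state is whichever differs from the outgroup's state, so for I, II the derived state is '0', and for the remaining characters it is '1'.
I: derived state '0' in Lineage J, Lineage L, Lineage N, Lineage R, and Lineage V only — synapomorphy for {Lineage J, Lineage L, Lineage N, Lineage R, Lineage V}.
II (derived state '0') is shared by Lineage L, Lineage R, and Lineage V — a synapomorphy uniting that clade.
III: derived state '1' in Lineage L and Lineage R only — synapomorphy for {Lineage L, Lineage R}.
Only Lineage J and Lineage N show the derived state '1' for IV, supporting them as a clade.
V (derived state '1') is shared by all ingroup taxa — unites the whole ingroup.
Most parsimonious ingroup topology: ((((Lineage R,Lineage L),Lineage V),(Lineage N,Lineage J)),Lineage D).
Lineage D is sister to the clade containing all other ingroup taxa, so it is the earliest-diverging (most basal) ingroup lineage.

Lineage D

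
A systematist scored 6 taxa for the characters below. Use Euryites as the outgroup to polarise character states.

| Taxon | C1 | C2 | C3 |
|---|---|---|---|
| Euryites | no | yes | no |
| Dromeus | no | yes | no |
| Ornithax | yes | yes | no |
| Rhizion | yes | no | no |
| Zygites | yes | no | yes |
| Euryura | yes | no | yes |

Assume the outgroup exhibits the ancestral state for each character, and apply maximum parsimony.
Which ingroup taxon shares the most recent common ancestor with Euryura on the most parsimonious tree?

Character polarity is set by the outgroup: the derived state is whichever differs from the outgroup's state, so for C2 the derived state is 'no', and for the remaining characters it is 'yes'.
C1: derived state 'yes' in Euryura, Ornithax, Rhizion, and Zygites only — synapomorphy for {Euryura, Ornithax, Rhizion, Zygites}.
C2: derived state 'no' in Euryura, Rhizion, and Zygites only — synapomorphy for {Euryura, Rhizion, Zygites}.
C3: derived state 'yes' in Euryura and Zygites only — synapomorphy for {Euryura, Zygites}.
Most parsimonious ingroup topology: (Dromeus,(Ornithax,(Rhizion,(Zygites,Euryura)))).
Euryura and Zygites form a cherry on this tree, so they are sister taxa.

Zygites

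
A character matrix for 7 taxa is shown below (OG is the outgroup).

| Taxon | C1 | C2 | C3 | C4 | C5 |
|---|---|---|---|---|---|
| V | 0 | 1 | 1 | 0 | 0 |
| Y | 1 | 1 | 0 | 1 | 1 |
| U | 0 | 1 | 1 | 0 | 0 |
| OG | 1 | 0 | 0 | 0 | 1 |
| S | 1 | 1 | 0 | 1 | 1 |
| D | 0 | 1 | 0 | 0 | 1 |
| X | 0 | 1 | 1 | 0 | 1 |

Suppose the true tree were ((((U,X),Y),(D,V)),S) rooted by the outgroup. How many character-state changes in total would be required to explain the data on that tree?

9

Map each character onto ((((U,X),Y),(D,V)),S) (rooted by OG) and count the minimum state changes it requires (Fitch parsimony):
C1: 2; C2: 1; C3: 2; C4: 2; C5: 2.
Total tree length = 9.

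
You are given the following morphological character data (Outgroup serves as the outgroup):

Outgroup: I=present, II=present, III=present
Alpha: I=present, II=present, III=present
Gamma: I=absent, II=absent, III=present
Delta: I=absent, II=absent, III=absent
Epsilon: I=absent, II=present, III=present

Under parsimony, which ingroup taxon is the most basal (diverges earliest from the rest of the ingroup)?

Alpha

The outgroup has state 'present' for every character, so 'absent' is the derived state throughout.
I: derived state 'absent' in Delta, Epsilon, and Gamma only — synapomorphy for {Delta, Epsilon, Gamma}.
II (derived state 'absent') is shared by Delta and Gamma — a synapomorphy uniting that clade.
III: derived state 'absent' in Delta only — an autapomorphy, so it tells us nothing about relationships among taxa.
Most parsimonious ingroup topology: (Alpha,((Gamma,Delta),Epsilon)).
Alpha is sister to the clade containing all other ingroup taxa, so it is the earliest-diverging (most basal) ingroup lineage.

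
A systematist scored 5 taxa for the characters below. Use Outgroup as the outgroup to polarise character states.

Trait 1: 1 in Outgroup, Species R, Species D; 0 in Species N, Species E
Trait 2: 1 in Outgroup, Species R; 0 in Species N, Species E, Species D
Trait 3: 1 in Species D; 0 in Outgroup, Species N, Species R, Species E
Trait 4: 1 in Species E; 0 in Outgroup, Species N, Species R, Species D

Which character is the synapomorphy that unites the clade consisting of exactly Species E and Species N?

Character polarity is set by the outgroup: the derived state is whichever differs from the outgroup's state, so for Trait 1, Trait 2 the derived state is '0', and for the remaining characters it is '1'.
Only Species E and Species N show the derived state '0' for Trait 1, supporting them as a clade.
Trait 2 (derived state '0') is shared by Species D, Species E, and Species N — a synapomorphy uniting that clade.
Trait 3: derived state '1' in Species D only — an autapomorphy, so it tells us nothing about relationships among taxa.
Trait 4 (derived state '1') is unique to Species E (autapomorphy; uninformative for grouping).
Most parsimonious ingroup topology: (((Species N,Species E),Species D),Species R).
The clade {Species E, Species N} is supported by Trait 1: its derived state '0' occurs in exactly those taxa and in no other taxon (including the outgroup).

Trait 1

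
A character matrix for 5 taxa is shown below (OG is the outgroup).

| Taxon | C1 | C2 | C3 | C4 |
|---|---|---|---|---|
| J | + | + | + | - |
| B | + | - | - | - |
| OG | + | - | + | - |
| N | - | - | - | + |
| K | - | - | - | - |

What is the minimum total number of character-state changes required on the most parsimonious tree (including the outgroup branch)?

4

Character polarity is set by the outgroup: the derived state is whichever differs from the outgroup's state, so for C1, C3 the derived state is '-', and for the remaining characters it is '+'.
Only K and N show the derived state '-' for C1, supporting them as a clade.
C2: derived state '+' in J only — an autapomorphy, so it tells us nothing about relationships among taxa.
C3 (derived state '-') is shared by B, K, and N — a synapomorphy uniting that clade.
C4: derived state '+' in N only — an autapomorphy, so it tells us nothing about relationships among taxa.
Most parsimonious ingroup topology: (((K,N),B),J).
Changes per character on this tree: C1: 1; C2: 1; C3: 1; C4: 1.
Total = 4.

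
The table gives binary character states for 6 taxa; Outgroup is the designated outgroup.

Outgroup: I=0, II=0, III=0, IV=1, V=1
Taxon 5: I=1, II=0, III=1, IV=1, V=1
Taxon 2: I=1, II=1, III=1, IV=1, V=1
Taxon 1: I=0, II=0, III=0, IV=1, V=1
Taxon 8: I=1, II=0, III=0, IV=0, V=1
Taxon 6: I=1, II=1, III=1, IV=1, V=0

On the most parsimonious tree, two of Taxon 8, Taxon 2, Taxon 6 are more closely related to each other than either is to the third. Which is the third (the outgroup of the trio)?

Taxon 8

Character polarity is set by the outgroup: the derived state is whichever differs from the outgroup's state, so for IV, V the derived state is '0', and for the remaining characters it is '1'.
Only Taxon 2, Taxon 5, Taxon 6, and Taxon 8 show the derived state '1' for I, supporting them as a clade.
II (derived state '1') is shared by Taxon 2 and Taxon 6 — a synapomorphy uniting that clade.
Only Taxon 2, Taxon 5, and Taxon 6 show the derived state '1' for III, supporting them as a clade.
IV: derived state '0' in Taxon 8 only — an autapomorphy, so it tells us nothing about relationships among taxa.
V (derived state '0') is unique to Taxon 6 (autapomorphy; uninformative for grouping).
Most parsimonious ingroup topology: (((Taxon 5,(Taxon 2,Taxon 6)),Taxon 8),Taxon 1).
Taxon 6 and Taxon 2 share a more recent common ancestor with each other than either does with Taxon 8, so Taxon 8 is the least closely related of the three.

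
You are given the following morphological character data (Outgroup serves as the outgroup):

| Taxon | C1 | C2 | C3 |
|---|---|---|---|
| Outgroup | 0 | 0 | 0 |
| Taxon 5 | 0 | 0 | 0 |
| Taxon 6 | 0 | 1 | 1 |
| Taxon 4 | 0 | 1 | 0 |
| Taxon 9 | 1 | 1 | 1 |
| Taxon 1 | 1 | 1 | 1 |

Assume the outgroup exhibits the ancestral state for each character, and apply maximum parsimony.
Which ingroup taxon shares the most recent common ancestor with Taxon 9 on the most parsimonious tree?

Taxon 1

The outgroup has state '0' for every character, so '1' is the derived state throughout.
C1 (derived state '1') is shared by Taxon 1 and Taxon 9 — a synapomorphy uniting that clade.
C2 (derived state '1') is shared by Taxon 1, Taxon 4, Taxon 6, and Taxon 9 — a synapomorphy uniting that clade.
Only Taxon 1, Taxon 6, and Taxon 9 show the derived state '1' for C3, supporting them as a clade.
Most parsimonious ingroup topology: (Taxon 5,((Taxon 6,(Taxon 9,Taxon 1)),Taxon 4)).
Taxon 9 and Taxon 1 form a cherry on this tree, so they are sister taxa.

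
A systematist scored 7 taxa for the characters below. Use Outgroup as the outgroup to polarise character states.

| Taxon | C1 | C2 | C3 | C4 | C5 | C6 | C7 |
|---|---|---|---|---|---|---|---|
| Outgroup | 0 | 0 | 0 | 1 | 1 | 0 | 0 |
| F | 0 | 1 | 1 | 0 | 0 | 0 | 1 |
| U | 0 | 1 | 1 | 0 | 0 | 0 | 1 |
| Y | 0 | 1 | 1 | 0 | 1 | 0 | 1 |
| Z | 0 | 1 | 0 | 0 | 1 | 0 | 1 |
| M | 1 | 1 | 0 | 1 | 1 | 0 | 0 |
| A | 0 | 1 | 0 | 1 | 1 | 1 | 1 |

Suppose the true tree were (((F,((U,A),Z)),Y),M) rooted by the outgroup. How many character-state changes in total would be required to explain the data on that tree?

Map each character onto (((F,((U,A),Z)),Y),M) (rooted by Outgroup) and count the minimum state changes it requires (Fitch parsimony):
C1: 1; C2: 1; C3: 3; C4: 2; C5: 2; C6: 1; C7: 1.
Total tree length = 11.

11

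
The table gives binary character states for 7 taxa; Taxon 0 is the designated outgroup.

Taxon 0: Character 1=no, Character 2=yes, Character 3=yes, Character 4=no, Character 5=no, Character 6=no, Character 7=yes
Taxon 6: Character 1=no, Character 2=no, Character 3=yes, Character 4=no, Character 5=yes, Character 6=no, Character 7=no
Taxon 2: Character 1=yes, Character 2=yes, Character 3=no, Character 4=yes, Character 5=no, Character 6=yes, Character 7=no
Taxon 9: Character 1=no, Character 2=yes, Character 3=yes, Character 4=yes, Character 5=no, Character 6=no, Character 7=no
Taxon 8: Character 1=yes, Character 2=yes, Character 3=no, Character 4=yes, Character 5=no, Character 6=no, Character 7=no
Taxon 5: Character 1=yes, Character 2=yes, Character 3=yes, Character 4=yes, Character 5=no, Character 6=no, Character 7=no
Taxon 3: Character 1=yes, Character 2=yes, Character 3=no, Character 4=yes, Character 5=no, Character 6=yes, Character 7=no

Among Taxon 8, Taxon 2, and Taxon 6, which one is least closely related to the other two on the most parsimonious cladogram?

Taxon 6

Character polarity is set by the outgroup: the derived state is whichever differs from the outgroup's state, so for Character 2, Character 3, Character 7 the derived state is 'no', and for the remaining characters it is 'yes'.
Character 1 (derived state 'yes') is shared by Taxon 2, Taxon 3, Taxon 5, and Taxon 8 — a synapomorphy uniting that clade.
Character 2 (derived state 'no') is unique to Taxon 6 (autapomorphy; uninformative for grouping).
Only Taxon 2, Taxon 3, and Taxon 8 show the derived state 'no' for Character 3, supporting them as a clade.
Character 4: derived state 'yes' in Taxon 2, Taxon 3, Taxon 5, Taxon 8, and Taxon 9 only — synapomorphy for {Taxon 2, Taxon 3, Taxon 5, Taxon 8, Taxon 9}.
Character 5 (derived state 'yes') is unique to Taxon 6 (autapomorphy; uninformative for grouping).
Character 6: derived state 'yes' in Taxon 2 and Taxon 3 only — synapomorphy for {Taxon 2, Taxon 3}.
All ingroup taxa share the derived state 'no' for Character 7; it defines the ingroup but does not resolve relationships within it.
Most parsimonious ingroup topology: (Taxon 6,((((Taxon 2,Taxon 3),Taxon 8),Taxon 5),Taxon 9)).
Taxon 2 and Taxon 8 share a more recent common ancestor with each other than either does with Taxon 6, so Taxon 6 is the least closely related of the three.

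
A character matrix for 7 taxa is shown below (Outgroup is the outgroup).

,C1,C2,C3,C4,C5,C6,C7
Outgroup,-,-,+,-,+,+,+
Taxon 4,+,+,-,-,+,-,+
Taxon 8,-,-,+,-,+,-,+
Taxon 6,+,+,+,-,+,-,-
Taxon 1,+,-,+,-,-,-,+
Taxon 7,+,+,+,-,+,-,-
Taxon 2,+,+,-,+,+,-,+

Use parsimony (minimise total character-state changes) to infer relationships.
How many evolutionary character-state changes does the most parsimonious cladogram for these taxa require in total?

Character polarity is set by the outgroup: the derived state is whichever differs from the outgroup's state, so for C3, C5, C6, C7 the derived state is '-', and for the remaining characters it is '+'.
C1 (derived state '+') is shared by Taxon 1, Taxon 2, Taxon 4, Taxon 6, and Taxon 7 — a synapomorphy uniting that clade.
Only Taxon 2, Taxon 4, Taxon 6, and Taxon 7 show the derived state '+' for C2, supporting them as a clade.
Only Taxon 2 and Taxon 4 show the derived state '-' for C3, supporting them as a clade.
C4 (derived state '+') is unique to Taxon 2 (autapomorphy; uninformative for grouping).
C5 (derived state '-') is unique to Taxon 1 (autapomorphy; uninformative for grouping).
C6 (derived state '-') is shared by all ingroup taxa — unites the whole ingroup.
C7: derived state '-' in Taxon 6 and Taxon 7 only — synapomorphy for {Taxon 6, Taxon 7}.
Most parsimonious ingroup topology: ((((Taxon 4,Taxon 2),(Taxon 6,Taxon 7)),Taxon 1),Taxon 8).
Changes per character on this tree: C1: 1; C2: 1; C3: 1; C4: 1; C5: 1; C6: 1; C7: 1.
Total = 7.

7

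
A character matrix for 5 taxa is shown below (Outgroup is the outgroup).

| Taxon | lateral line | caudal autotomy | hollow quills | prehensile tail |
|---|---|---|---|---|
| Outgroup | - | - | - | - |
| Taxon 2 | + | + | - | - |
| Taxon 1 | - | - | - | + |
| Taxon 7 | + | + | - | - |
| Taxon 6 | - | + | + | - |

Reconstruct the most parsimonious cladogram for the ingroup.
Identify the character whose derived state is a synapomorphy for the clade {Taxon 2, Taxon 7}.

lateral line

The outgroup has state '-' for every character, so '+' is the derived state throughout.
lateral line (derived state '+') is shared by Taxon 2 and Taxon 7 — a synapomorphy uniting that clade.
caudal autotomy (derived state '+') is shared by Taxon 2, Taxon 6, and Taxon 7 — a synapomorphy uniting that clade.
hollow quills: derived state '+' in Taxon 6 only — an autapomorphy, so it tells us nothing about relationships among taxa.
prehensile tail: derived state '+' in Taxon 1 only — an autapomorphy, so it tells us nothing about relationships among taxa.
Most parsimonious ingroup topology: (((Taxon 2,Taxon 7),Taxon 6),Taxon 1).
The clade {Taxon 2, Taxon 7} is supported by lateral line: its derived state '+' occurs in exactly those taxa and in no other taxon (including the outgroup).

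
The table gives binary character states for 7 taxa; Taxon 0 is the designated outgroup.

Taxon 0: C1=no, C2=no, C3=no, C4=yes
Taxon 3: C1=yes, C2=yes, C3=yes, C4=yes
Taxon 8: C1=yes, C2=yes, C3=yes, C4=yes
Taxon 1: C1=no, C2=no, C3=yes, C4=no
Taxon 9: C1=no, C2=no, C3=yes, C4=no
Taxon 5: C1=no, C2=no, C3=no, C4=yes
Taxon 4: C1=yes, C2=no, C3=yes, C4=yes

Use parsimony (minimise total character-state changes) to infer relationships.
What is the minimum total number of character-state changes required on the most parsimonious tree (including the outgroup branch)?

Character polarity is set by the outgroup: the derived state is whichever differs from the outgroup's state, so for C4 the derived state is 'no', and for the remaining characters it is 'yes'.
C1 (derived state 'yes') is shared by Taxon 3, Taxon 4, and Taxon 8 — a synapomorphy uniting that clade.
Only Taxon 3 and Taxon 8 show the derived state 'yes' for C2, supporting them as a clade.
C3: derived state 'yes' in Taxon 1, Taxon 3, Taxon 4, Taxon 8, and Taxon 9 only — synapomorphy for {Taxon 1, Taxon 3, Taxon 4, Taxon 8, Taxon 9}.
C4 (derived state 'no') is shared by Taxon 1 and Taxon 9 — a synapomorphy uniting that clade.
Most parsimonious ingroup topology: ((((Taxon 3,Taxon 8),Taxon 4),(Taxon 1,Taxon 9)),Taxon 5).
Changes per character on this tree: C1: 1; C2: 1; C3: 1; C4: 1.
Total = 4.

4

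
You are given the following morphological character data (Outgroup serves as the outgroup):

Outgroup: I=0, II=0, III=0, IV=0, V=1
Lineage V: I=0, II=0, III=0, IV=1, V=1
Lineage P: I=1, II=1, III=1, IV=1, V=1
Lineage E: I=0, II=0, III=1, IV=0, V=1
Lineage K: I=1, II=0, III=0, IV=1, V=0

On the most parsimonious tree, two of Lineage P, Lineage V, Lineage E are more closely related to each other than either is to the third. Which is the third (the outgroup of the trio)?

Lineage E

Character polarity is set by the outgroup: the derived state is whichever differs from the outgroup's state, so for V the derived state is '0', and for the remaining characters it is '1'.
I (derived state '1') is shared by Lineage K and Lineage P — a synapomorphy uniting that clade.
II: derived state '1' in Lineage P only — an autapomorphy, so it tells us nothing about relationships among taxa.
III (state '1') occurs in Lineage E and Lineage P but conflicts with the nesting implied by the other characters — most parsimoniously interpreted as homoplasy.
Only Lineage K, Lineage P, and Lineage V show the derived state '1' for IV, supporting them as a clade.
V (derived state '0') is unique to Lineage K (autapomorphy; uninformative for grouping).
Most parsimonious ingroup topology: ((Lineage V,(Lineage P,Lineage K)),Lineage E).
Lineage P and Lineage V share a more recent common ancestor with each other than either does with Lineage E, so Lineage E is the least closely related of the three.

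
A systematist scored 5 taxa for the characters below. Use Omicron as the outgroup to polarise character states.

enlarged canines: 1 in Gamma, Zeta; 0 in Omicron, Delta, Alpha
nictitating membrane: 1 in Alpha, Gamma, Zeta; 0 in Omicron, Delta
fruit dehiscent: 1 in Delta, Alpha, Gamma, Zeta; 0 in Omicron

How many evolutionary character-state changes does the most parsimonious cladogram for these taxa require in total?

3

The outgroup has state '0' for every character, so '1' is the derived state throughout.
Only Gamma and Zeta show the derived state '1' for enlarged canines, supporting them as a clade.
Only Alpha, Gamma, and Zeta show the derived state '1' for nictitating membrane, supporting them as a clade.
fruit dehiscent (derived state '1') is shared by all ingroup taxa — unites the whole ingroup.
Most parsimonious ingroup topology: (Delta,(Alpha,(Gamma,Zeta))).
Changes per character on this tree: enlarged canines: 1; nictitating membrane: 1; fruit dehiscent: 1.
Total = 3.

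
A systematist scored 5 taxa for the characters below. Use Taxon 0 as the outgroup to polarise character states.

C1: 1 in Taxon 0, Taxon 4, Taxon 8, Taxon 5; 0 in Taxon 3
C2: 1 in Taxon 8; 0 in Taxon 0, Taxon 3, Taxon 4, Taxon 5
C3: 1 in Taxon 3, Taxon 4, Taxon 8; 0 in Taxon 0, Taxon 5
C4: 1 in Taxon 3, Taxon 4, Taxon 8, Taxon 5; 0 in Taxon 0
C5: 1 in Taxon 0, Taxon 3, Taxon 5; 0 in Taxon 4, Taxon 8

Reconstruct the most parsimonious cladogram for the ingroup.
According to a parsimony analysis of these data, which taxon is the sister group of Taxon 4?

Taxon 8

Character polarity is set by the outgroup: the derived state is whichever differs from the outgroup's state, so for C1, C5 the derived state is '0', and for the remaining characters it is '1'.
C1: derived state '0' in Taxon 3 only — an autapomorphy, so it tells us nothing about relationships among taxa.
C2 (derived state '1') is unique to Taxon 8 (autapomorphy; uninformative for grouping).
C3 (derived state '1') is shared by Taxon 3, Taxon 4, and Taxon 8 — a synapomorphy uniting that clade.
C4 (derived state '1') is shared by all ingroup taxa — unites the whole ingroup.
Only Taxon 4 and Taxon 8 show the derived state '0' for C5, supporting them as a clade.
Most parsimonious ingroup topology: ((Taxon 3,(Taxon 4,Taxon 8)),Taxon 5).
Taxon 4 and Taxon 8 form a cherry on this tree, so they are sister taxa.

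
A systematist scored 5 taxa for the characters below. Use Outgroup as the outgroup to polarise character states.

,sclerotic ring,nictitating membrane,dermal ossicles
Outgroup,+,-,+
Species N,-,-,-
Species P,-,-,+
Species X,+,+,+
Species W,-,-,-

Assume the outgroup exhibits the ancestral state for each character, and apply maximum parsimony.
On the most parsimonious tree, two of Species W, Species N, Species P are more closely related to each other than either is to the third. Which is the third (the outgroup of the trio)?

Character polarity is set by the outgroup: the derived state is whichever differs from the outgroup's state, so for sclerotic ring, dermal ossicles the derived state is '-', and for the remaining characters it is '+'.
sclerotic ring (derived state '-') is shared by Species N, Species P, and Species W — a synapomorphy uniting that clade.
nictitating membrane (derived state '+') is unique to Species X (autapomorphy; uninformative for grouping).
dermal ossicles: derived state '-' in Species N and Species W only — synapomorphy for {Species N, Species W}.
Most parsimonious ingroup topology: (((Species N,Species W),Species P),Species X).
Species N and Species W share a more recent common ancestor with each other than either does with Species P, so Species P is the least closely related of the three.

Species P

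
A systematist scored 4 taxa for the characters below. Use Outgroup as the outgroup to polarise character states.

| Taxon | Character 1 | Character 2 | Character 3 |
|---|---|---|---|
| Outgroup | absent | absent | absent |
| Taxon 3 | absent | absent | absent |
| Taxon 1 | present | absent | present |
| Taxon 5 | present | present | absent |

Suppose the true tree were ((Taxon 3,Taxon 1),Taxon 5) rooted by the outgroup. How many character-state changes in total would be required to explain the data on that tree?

4

Map each character onto ((Taxon 3,Taxon 1),Taxon 5) (rooted by Outgroup) and count the minimum state changes it requires (Fitch parsimony):
Character 1: 2; Character 2: 1; Character 3: 1.
Total tree length = 4.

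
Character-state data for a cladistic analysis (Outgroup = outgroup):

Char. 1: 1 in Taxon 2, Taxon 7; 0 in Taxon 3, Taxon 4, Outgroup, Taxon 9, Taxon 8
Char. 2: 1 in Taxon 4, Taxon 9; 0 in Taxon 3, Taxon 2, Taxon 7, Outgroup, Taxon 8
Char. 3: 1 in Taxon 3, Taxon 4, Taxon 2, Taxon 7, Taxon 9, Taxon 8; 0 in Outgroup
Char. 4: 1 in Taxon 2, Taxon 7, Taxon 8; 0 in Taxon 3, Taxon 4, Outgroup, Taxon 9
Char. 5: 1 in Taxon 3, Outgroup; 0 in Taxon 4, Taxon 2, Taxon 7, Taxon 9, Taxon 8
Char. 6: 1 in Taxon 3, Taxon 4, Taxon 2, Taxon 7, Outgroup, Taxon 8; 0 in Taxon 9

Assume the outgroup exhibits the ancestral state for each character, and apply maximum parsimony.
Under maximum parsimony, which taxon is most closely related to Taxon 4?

Character polarity is set by the outgroup: the derived state is whichever differs from the outgroup's state, so for Char. 5, Char. 6 the derived state is '0', and for the remaining characters it is '1'.
Char. 1: derived state '1' in Taxon 2 and Taxon 7 only — synapomorphy for {Taxon 2, Taxon 7}.
Only Taxon 4 and Taxon 9 show the derived state '1' for Char. 2, supporting them as a clade.
Char. 3 (derived state '1') is shared by all ingroup taxa — unites the whole ingroup.
Char. 4: derived state '1' in Taxon 2, Taxon 7, and Taxon 8 only — synapomorphy for {Taxon 2, Taxon 7, Taxon 8}.
Char. 5: derived state '0' in Taxon 2, Taxon 4, Taxon 7, Taxon 8, and Taxon 9 only — synapomorphy for {Taxon 2, Taxon 4, Taxon 7, Taxon 8, Taxon 9}.
Char. 6 (derived state '0') is unique to Taxon 9 (autapomorphy; uninformative for grouping).
Most parsimonious ingroup topology: (((Taxon 4,Taxon 9),((Taxon 7,Taxon 2),Taxon 8)),Taxon 3).
Taxon 4 and Taxon 9 form a cherry on this tree, so they are sister taxa.

Taxon 9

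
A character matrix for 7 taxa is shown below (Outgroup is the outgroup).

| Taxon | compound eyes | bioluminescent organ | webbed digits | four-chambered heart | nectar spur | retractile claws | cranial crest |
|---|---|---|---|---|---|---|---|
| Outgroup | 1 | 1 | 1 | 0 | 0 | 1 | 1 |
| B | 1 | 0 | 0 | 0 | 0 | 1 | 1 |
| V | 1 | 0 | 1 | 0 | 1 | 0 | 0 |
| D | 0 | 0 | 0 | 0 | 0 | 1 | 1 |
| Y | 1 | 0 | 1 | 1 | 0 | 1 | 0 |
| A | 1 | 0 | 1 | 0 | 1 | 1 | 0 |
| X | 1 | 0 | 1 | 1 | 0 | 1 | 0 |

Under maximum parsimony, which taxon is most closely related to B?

D

Character polarity is set by the outgroup: the derived state is whichever differs from the outgroup's state, so for compound eyes, bioluminescent organ, webbed digits, retractile claws, cranial crest the derived state is '0', and for the remaining characters it is '1'.
compound eyes (derived state '0') is unique to D (autapomorphy; uninformative for grouping).
All ingroup taxa share the derived state '0' for bioluminescent organ; it defines the ingroup but does not resolve relationships within it.
Only B and D show the derived state '0' for webbed digits, supporting them as a clade.
four-chambered heart: derived state '1' in X and Y only — synapomorphy for {X, Y}.
nectar spur: derived state '1' in A and V only — synapomorphy for {A, V}.
retractile claws: derived state '0' in V only — an autapomorphy, so it tells us nothing about relationships among taxa.
Only A, V, X, and Y show the derived state '0' for cranial crest, supporting them as a clade.
Most parsimonious ingroup topology: ((B,D),((V,A),(Y,X))).
B and D form a cherry on this tree, so they are sister taxa.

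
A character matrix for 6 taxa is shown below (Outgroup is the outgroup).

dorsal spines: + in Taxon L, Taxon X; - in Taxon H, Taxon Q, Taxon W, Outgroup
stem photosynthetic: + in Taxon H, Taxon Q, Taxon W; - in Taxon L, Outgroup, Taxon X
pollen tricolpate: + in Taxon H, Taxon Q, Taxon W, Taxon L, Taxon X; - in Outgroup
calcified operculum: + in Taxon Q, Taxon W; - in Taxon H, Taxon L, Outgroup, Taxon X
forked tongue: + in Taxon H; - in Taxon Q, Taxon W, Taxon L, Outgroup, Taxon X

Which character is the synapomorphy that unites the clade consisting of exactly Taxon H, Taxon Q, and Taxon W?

stem photosynthetic

The outgroup has state '-' for every character, so '+' is the derived state throughout.
dorsal spines: derived state '+' in Taxon L and Taxon X only — synapomorphy for {Taxon L, Taxon X}.
stem photosynthetic (derived state '+') is shared by Taxon H, Taxon Q, and Taxon W — a synapomorphy uniting that clade.
All ingroup taxa share the derived state '+' for pollen tricolpate; it defines the ingroup but does not resolve relationships within it.
calcified operculum (derived state '+') is shared by Taxon Q and Taxon W — a synapomorphy uniting that clade.
forked tongue: derived state '+' in Taxon H only — an autapomorphy, so it tells us nothing about relationships among taxa.
Most parsimonious ingroup topology: ((Taxon X,Taxon L),(Taxon H,(Taxon Q,Taxon W))).
The clade {Taxon H, Taxon Q, Taxon W} is supported by stem photosynthetic: its derived state '+' occurs in exactly those taxa and in no other taxon (including the outgroup).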